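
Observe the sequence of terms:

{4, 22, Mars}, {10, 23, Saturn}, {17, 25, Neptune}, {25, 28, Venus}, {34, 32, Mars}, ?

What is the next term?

{44, 37, Saturn}

First coordinate: differences are 6, 7, 8, … (increasing by 1 each time); 4, 10, 17, 25, 34 → 44.
Second coordinate: 22, 23, 25, 28, 32 → 37 (differences are 1, 2, 3, … (increasing by 1 each time)).
Planet goes Mars, Saturn, Neptune, Venus, Mars → Saturn (repeats Mars → Saturn → Neptune → Venus).
Combining the parts gives {44, 37, Saturn}.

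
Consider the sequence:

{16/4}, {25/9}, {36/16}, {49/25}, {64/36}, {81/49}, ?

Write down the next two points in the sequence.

{100/64}, {121/81}

First part: 16, 25, 36, 49, 64, 81 → 100 → 121 (perfect squares: 4², 5², 6², …).
Second part — perfect squares: 2², 3², 4², …: 4, 9, 16, 25, 36, 49 → 64 → 81.
Putting the parts together: {100/64} and then {121/81}.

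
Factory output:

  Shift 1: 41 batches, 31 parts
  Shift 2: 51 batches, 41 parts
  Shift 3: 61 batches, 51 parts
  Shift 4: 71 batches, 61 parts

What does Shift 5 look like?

Batches: +10 each step; 41, 51, 61, 71 → 81.
Parts: 31, 41, 51, 61 → 71 (always 10 less than the batches).
So the next line is 81 batches, 71 parts.

81 batches, 71 parts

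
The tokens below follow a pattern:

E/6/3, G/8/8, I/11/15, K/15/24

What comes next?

For the letter, letters move forward 2 places in the alphabet: E, G, I, K → M.
Second component: differences are 2, 3, 4, … (increasing by 1 each time); 6, 8, 11, 15 → 20.
Third component goes 3, 8, 15, 24 → 35 (differences are 5, 7, 9, … (increasing by 2 each time)).
Combining the parts gives M/20/35.

M/20/35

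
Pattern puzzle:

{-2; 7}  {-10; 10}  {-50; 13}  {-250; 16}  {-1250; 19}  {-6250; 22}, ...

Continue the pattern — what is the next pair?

{-31250; 25}

First part: -2, -10, -50, -250, -1250, -6250 → -31250 (×5 each step).
Second part: +3 each step; 7, 10, 13, 16, 19, 22 → 25.
So the next pair is {-31250; 25}.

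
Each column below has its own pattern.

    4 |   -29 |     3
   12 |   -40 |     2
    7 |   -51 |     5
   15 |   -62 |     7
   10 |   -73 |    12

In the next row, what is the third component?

First component goes 4, 12, 7, 15, 10 → 18 (alternating steps +8, −5, +8, −5, …).
Second component goes -29, -40, -51, -62, -73 → -84 (−11 each step).
For the third component, each term is the sum of the two before it: 3, 2, 5, 7, 12 → 19.

19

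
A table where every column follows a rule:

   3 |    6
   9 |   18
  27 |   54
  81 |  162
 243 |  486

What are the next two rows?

First component: ×3 each step, so 3, 9, 27, 81, 243 → 729 → 2187.
Second component: always 2 × the first component; 6, 18, 54, 162, 486 → 1458 → 4374.
So the next two rows are 729  1458 and 2187  4374.

729  1458; 2187  4374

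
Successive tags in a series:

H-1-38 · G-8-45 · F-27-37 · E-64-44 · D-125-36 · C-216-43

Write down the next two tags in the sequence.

B-343-35 then A-512-42

Letter: H, G, F, E, D, C → B → A (letters move back 1 place in the alphabet).
Second component: perfect cubes: 1³, 2³, 3³, …; 1, 8, 27, 64, 125, 216 → 343 → 512.
Third component — alternating steps +7, −8, +7, −8, …: 38, 45, 37, 44, 36, 43 → 35 → 42.
Putting the parts together: B-343-35 and then A-512-42.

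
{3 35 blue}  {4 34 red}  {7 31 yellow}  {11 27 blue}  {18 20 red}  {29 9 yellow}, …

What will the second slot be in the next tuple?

-9

First slot: 3, 4, 7, 11, 18, 29 → 47 (each term is the sum of the two before it).
Second slot goes 35, 34, 31, 27, 20, 9 → -9 (together with the first slot always sums to 38).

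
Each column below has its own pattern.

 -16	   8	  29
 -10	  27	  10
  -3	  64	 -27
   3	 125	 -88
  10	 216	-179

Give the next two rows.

16  343  -306; 23  512  -475

First component goes -16, -10, -3, 3, 10 → 16 → 23 (alternating steps +6, +7, +6, +7, …).
For the second component, perfect cubes: 2³, 3³, 4³, …: 8, 27, 64, 125, 216 → 343 → 512.
Third component goes 29, 10, -27, -88, -179 → -306 → -475 (together with the second component always sums to 37).
Putting the parts together: 16  343  -306 and then 23  512  -475.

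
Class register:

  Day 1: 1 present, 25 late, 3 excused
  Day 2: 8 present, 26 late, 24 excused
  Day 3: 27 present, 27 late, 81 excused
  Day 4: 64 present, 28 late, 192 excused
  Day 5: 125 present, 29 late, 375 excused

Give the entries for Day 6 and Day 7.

For the present, perfect cubes: 1³, 2³, 3³, …: 1, 8, 27, 64, 125 → 216 → 343.
Late — +1 each step: 25, 26, 27, 28, 29 → 30 → 31.
For the excused, always 3 × the present: 3, 24, 81, 192, 375 → 648 → 1029.
Putting the parts together: 216 present, 30 late, 648 excused and then 343 present, 31 late, 1029 excused.

216 present, 30 late, 648 excused; 343 present, 31 late, 1029 excused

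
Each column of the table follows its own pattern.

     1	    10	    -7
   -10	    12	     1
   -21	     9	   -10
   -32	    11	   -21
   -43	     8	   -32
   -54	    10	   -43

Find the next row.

First component: −11 each step; 1, -10, -21, -32, -43, -54 → -65.
Second component: alternating steps +2, −3, +2, −3, …; 10, 12, 9, 11, 8, 10 → 7.
Third component goes -7, 1, -10, -21, -32, -43 → -54 (always the previous value of the first component).
Putting it together: -65  7  -54.

-65  7  -54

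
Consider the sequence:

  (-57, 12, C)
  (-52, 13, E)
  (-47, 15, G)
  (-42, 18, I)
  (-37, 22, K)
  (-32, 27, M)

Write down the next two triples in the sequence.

(-27, 33, O), (-22, 40, Q)

First slot: +5 each step, so -57, -52, -47, -42, -37, -32 → -27 → -22.
Second slot: differences are 1, 2, 3, … (increasing by 1 each time), so 12, 13, 15, 18, 22, 27 → 33 → 40.
Letter goes C, E, G, I, K, M → O → Q (letters move forward 2 places in the alphabet).
Putting the parts together: (-27, 33, O) and then (-22, 40, Q).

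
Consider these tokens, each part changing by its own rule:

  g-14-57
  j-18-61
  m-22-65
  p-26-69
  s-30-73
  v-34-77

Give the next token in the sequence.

Letter: letters move forward 3 places in the alphabet; g, j, m, p, s, v → y.
For the second component, +4 each step: 14, 18, 22, 26, 30, 34 → 38.
For the third component, +4 each step: 57, 61, 65, 69, 73, 77 → 81.
So the next token is y-38-81.

y-38-81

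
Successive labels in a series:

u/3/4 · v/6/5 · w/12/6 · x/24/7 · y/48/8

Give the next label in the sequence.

z/96/9

Letter — letters move forward 1 place in the alphabet: u, v, w, x, y → z.
Second component: ×2 each step; 3, 6, 12, 24, 48 → 96.
Third component goes 4, 5, 6, 7, 8 → 9 (+1 each step).
Putting it together: z/96/9.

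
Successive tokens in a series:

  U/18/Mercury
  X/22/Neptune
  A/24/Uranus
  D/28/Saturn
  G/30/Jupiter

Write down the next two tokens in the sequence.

For the letter, letters move forward 3 places in the alphabet, wrapping Z→A: U, X, A, D, G → J → M.
Second component goes 18, 22, 24, 28, 30 → 34 → 36 (alternating steps +4, +2, +4, +2, …).
For the planet, runs backward through the planets Mercury→Neptune: Mercury, Neptune, Uranus, Saturn, Jupiter → Mars → Earth.
Putting the parts together: J/34/Mars and then M/36/Earth.

J/34/Mars then M/36/Earth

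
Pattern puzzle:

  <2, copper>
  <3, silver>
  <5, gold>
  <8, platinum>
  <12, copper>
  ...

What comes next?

<17, silver>

For the first coordinate, differences are 1, 2, 3, … (increasing by 1 each time): 2, 3, 5, 8, 12 → 17.
Metal: repeats copper → silver → gold → platinum; copper, silver, gold, platinum, copper → silver.
Putting it together: <17, silver>.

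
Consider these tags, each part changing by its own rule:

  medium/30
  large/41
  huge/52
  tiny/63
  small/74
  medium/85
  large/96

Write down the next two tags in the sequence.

For the size, repeats medium → large → huge → tiny → small: medium, large, huge, tiny, small, medium, large → huge → tiny.
Second component goes 30, 41, 52, 63, 74, 85, 96 → 107 → 118 (+11 each step).
Putting the parts together: huge/107 and then tiny/118.

huge/107, tiny/118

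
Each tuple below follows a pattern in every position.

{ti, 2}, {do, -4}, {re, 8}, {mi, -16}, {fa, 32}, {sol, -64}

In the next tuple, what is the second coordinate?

Second coordinate — ×(-2) each step: 2, -4, 8, -16, 32, -64 → 128.

128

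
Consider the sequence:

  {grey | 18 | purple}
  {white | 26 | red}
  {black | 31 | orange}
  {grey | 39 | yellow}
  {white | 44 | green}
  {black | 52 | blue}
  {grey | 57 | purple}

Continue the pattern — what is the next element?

{white | 65 | red}

Shade — repeats grey → white → black: grey, white, black, grey, white, black, grey → white.
Second slot — alternating steps +8, +5, +8, +5, …: 18, 26, 31, 39, 44, 52, 57 → 65.
Colour: repeats purple → red → orange → yellow → green → blue, so purple, red, orange, yellow, green, blue, purple → red.
Putting it together: {white | 65 | red}.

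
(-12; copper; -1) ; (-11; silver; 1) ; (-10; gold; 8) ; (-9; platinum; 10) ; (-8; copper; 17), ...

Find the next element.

(-7; silver; 19)

First component — +1 each step: -12, -11, -10, -9, -8 → -7.
Metal: repeats copper → silver → gold → platinum; copper, silver, gold, platinum, copper → silver.
Third component: -1, 1, 8, 10, 17 → 19 (alternating steps +2, +7, +2, +7, …).
So the next element is (-7; silver; 19).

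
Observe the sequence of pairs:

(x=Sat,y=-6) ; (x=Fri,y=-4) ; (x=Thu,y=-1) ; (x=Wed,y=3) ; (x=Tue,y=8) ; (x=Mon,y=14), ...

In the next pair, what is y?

Y: -6, -4, -1, 3, 8, 14 → 21 (differences are 2, 3, 4, … (increasing by 1 each time)).

21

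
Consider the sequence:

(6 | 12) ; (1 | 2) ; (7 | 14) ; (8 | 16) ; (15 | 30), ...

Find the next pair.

First part — each term is the sum of the two before it: 6, 1, 7, 8, 15 → 23.
Second part: always 2 × the first part, so 12, 2, 14, 16, 30 → 46.
Combining the parts gives (23 | 46).

(23 | 46)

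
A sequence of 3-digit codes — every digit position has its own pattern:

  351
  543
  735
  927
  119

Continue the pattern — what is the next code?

First digit: +2 each step, mod 10; 3, 5, 7, 9, 1 → 3.
Second digit: 5, 4, 3, 2, 1 → 0 (−1 each step, mod 10).
For the third digit, +2 each step, mod 10: 1, 3, 5, 7, 9 → 1.
Putting it together: 301.

301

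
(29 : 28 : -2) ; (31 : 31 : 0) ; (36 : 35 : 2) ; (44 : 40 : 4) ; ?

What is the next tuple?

For the first part, differences are 2, 5, 8, … (increasing by 3 each time): 29, 31, 36, 44 → 55.
Second part: 28, 31, 35, 40 → 46 (differences are 3, 4, 5, … (increasing by 1 each time)).
Third part — +2 each step: -2, 0, 2, 4 → 6.
Putting it together: (55 : 46 : 6).

(55 : 46 : 6)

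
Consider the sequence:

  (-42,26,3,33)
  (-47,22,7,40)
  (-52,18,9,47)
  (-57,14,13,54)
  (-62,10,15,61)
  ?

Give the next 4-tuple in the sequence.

(-67,6,19,68)

First slot — −5 each step: -42, -47, -52, -57, -62 → -67.
For the second slot, −4 each step: 26, 22, 18, 14, 10 → 6.
Third slot: alternating steps +4, +2, +4, +2, …; 3, 7, 9, 13, 15 → 19.
Fourth slot: +7 each step; 33, 40, 47, 54, 61 → 68.
So the next 4-tuple is (-67,6,19,68).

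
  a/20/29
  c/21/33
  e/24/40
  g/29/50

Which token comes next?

Letter — letters move forward 2 places in the alphabet: a, c, e, g → i.
Second component goes 20, 21, 24, 29 → 36 (differences are 1, 3, 5, … (increasing by 2 each time)).
Third component: 29, 33, 40, 50 → 63 (differences are 4, 7, 10, … (increasing by 3 each time)).
Combining the parts gives i/36/63.

i/36/63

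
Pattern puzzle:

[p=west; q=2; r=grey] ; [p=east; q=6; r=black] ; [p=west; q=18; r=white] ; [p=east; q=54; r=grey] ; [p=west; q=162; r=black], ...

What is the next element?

[p=east; q=486; r=white]

P: west, east, west, east, west → east (alternates west ↔ east).
For the q, ×3 each step: 2, 6, 18, 54, 162 → 486.
R goes grey, black, white, grey, black → white (repeats grey → black → white).
Combining the parts gives [p=east; q=486; r=white].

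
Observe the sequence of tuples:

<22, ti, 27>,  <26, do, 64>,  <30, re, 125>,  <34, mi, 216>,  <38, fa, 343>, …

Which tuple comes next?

First slot goes 22, 26, 30, 34, 38 → 42 (+4 each step).
Note goes ti, do, re, mi, fa → sol (runs through the solfège scale do→ti).
For the third slot, perfect cubes: 3³, 4³, 5³, …: 27, 64, 125, 216, 343 → 512.
Combining the parts gives <42, sol, 512>.

<42, sol, 512>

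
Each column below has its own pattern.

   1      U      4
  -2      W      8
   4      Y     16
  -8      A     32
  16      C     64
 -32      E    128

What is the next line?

First component goes 1, -2, 4, -8, 16, -32 → 64 (×(-2) each step).
For the letter, letters move forward 2 places in the alphabet, wrapping Z→A: U, W, Y, A, C, E → G.
Third component goes 4, 8, 16, 32, 64, 128 → 256 (×2 each step).
Putting it together: 64  G  256.

64  G  256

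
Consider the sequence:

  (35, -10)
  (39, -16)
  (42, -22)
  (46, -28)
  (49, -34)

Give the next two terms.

First slot: 35, 39, 42, 46, 49 → 53 → 56 (alternating steps +4, +3, +4, +3, …).
For the second slot, −6 each step: -10, -16, -22, -28, -34 → -40 → -46.
Putting the parts together: (53, -40) and then (56, -46).

(53, -40), (56, -46)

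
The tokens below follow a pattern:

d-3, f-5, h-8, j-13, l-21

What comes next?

Letter — letters move forward 2 places in the alphabet: d, f, h, j, l → n.
Second component — each term is the sum of the two before it: 3, 5, 8, 13, 21 → 34.
So the next token is n-34.

n-34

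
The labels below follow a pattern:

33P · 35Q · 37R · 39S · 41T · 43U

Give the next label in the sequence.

45V

First component — +2 each step: 33, 35, 37, 39, 41, 43 → 45.
Letter: letters move forward 1 place in the alphabet, so P, Q, R, S, T, U → V.
Combining the parts gives 45V.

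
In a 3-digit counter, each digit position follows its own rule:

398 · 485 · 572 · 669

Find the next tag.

756

For the first digit, +1 each step, mod 10: 3, 4, 5, 6 → 7.
Second digit: −1 each step, mod 10, so 9, 8, 7, 6 → 5.
Third digit goes 8, 5, 2, 9 → 6 (−3 each step, mod 10).
Combining the parts gives 756.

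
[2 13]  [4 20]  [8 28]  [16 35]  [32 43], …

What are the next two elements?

[64 50], [128 58]

First part — ×2 each step: 2, 4, 8, 16, 32 → 64 → 128.
Second part goes 13, 20, 28, 35, 43 → 50 → 58 (alternating steps +7, +8, +7, +8, …).
So the next two elements are [64 50] and [128 58].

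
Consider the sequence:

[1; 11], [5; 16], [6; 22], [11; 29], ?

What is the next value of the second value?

37

For the second value, differences are 5, 6, 7, … (increasing by 1 each time): 11, 16, 22, 29 → 37.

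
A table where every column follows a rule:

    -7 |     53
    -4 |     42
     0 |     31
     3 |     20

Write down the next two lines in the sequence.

First component — alternating steps +3, +4, +3, +4, …: -7, -4, 0, 3 → 7 → 10.
For the second component, −11 each step: 53, 42, 31, 20 → 9 → -2.
So the next two lines are 7  9 and 10  -2.

7  9; 10  -2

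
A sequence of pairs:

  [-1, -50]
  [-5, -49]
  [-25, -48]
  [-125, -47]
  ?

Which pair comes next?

First entry: ×5 each step, so -1, -5, -25, -125 → -625.
Second entry: -50, -49, -48, -47 → -46 (+1 each step).
Combining the parts gives [-625, -46].

[-625, -46]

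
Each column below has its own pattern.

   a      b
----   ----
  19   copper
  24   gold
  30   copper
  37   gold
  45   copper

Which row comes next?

Column a — differences are 5, 6, 7, … (increasing by 1 each time): 19, 24, 30, 37, 45 → 54.
Column b: alternates copper ↔ gold; copper, gold, copper, gold, copper → gold.
Putting it together: 54  gold.

54  gold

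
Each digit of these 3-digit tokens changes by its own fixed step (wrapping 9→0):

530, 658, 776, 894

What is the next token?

First digit: +1 each step, mod 10, so 5, 6, 7, 8 → 9.
Second digit: 3, 5, 7, 9 → 1 (+2 each step, mod 10).
Third digit — −2 each step, mod 10: 0, 8, 6, 4 → 2.
Combining the parts gives 912.

912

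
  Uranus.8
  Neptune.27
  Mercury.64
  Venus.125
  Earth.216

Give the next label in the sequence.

Mars.343

Planet — runs through the planets Mercury→Neptune: Uranus, Neptune, Mercury, Venus, Earth → Mars.
For the second component, perfect cubes: 2³, 3³, 4³, …: 8, 27, 64, 125, 216 → 343.
Putting it together: Mars.343.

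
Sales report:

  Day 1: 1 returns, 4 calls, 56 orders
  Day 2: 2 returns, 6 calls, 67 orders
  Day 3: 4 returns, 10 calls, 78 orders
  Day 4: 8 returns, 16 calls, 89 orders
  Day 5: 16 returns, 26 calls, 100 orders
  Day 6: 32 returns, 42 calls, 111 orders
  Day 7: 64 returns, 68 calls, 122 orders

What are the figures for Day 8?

Returns — ×2 each step: 1, 2, 4, 8, 16, 32, 64 → 128.
Calls goes 4, 6, 10, 16, 26, 42, 68 → 110 (each term is the sum of the two before it).
Orders: +11 each step, so 56, 67, 78, 89, 100, 111, 122 → 133.
So the next record is 128 returns, 110 calls, 133 orders.

128 returns, 110 calls, 133 orders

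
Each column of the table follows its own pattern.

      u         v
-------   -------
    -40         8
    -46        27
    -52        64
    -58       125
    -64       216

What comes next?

Column u: −6 each step; -40, -46, -52, -58, -64 → -70.
Column v: 8, 27, 64, 125, 216 → 343 (perfect cubes: 2³, 3³, 4³, …).
Putting it together: -70  343.

-70  343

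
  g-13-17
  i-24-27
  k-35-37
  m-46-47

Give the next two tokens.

o-57-57, q-68-67

Letter goes g, i, k, m → o → q (letters move forward 2 places in the alphabet).
For the second component, +11 each step: 13, 24, 35, 46 → 57 → 68.
Third component: +10 each step, so 17, 27, 37, 47 → 57 → 67.
So the next two tokens are o-57-57 and q-68-67.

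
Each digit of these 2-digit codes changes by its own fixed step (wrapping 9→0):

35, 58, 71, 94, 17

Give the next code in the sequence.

30

First digit goes 3, 5, 7, 9, 1 → 3 (+2 each step, mod 10).
For the second digit, +3 each step, mod 10: 5, 8, 1, 4, 7 → 0.
Combining the parts gives 30.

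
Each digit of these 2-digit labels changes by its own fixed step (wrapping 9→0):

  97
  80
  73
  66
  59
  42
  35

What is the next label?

First digit: −1 each step, mod 10; 9, 8, 7, 6, 5, 4, 3 → 2.
For the second digit, +3 each step, mod 10: 7, 0, 3, 6, 9, 2, 5 → 8.
So the next label is 28.

28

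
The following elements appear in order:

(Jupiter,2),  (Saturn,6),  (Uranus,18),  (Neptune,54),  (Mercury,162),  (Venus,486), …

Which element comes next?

(Earth,1458)

Planet — runs through the planets Mercury→Neptune: Jupiter, Saturn, Uranus, Neptune, Mercury, Venus → Earth.
Second coordinate: 2, 6, 18, 54, 162, 486 → 1458 (×3 each step).
So the next element is (Earth,1458).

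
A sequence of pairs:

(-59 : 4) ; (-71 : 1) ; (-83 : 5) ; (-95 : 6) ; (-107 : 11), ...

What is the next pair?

First part: −12 each step, so -59, -71, -83, -95, -107 → -119.
Second part — each term is the sum of the two before it: 4, 1, 5, 6, 11 → 17.
So the next pair is (-119 : 17).

(-119 : 17)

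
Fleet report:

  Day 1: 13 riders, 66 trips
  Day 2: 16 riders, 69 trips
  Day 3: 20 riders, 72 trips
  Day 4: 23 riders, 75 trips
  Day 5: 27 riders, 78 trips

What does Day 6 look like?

For the riders, alternating steps +3, +4, +3, +4, …: 13, 16, 20, 23, 27 → 30.
Trips: 66, 69, 72, 75, 78 → 81 (+3 each step).
Putting it together: 30 riders, 81 trips.

30 riders, 81 trips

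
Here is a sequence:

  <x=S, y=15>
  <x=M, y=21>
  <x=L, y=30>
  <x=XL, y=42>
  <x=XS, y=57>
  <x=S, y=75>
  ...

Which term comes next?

<x=M, y=96>

X — repeats S → M → L → XL → XS: S, M, L, XL, XS, S → M.
Y: 15, 21, 30, 42, 57, 75 → 96 (differences are 6, 9, 12, … (increasing by 3 each time)).
Combining the parts gives <x=M, y=96>.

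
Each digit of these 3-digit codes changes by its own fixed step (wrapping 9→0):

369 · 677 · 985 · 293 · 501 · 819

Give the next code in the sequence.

127

First digit: +3 each step, mod 10; 3, 6, 9, 2, 5, 8 → 1.
Second digit — +1 each step, mod 10: 6, 7, 8, 9, 0, 1 → 2.
Third digit: −2 each step, mod 10; 9, 7, 5, 3, 1, 9 → 7.
So the next code is 127.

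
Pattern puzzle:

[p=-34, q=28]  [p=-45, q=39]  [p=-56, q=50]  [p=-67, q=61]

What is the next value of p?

-78

P — −11 each step: -34, -45, -56, -67 → -78.
Q — together with the p always sums to -6: 28, 39, 50, 61 → 72.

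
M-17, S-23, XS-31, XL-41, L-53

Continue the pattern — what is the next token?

M-67

Size: runs backward through clothing sizes XS→XL, so M, S, XS, XL, L → M.
Second component: differences are 6, 8, 10, … (increasing by 2 each time), so 17, 23, 31, 41, 53 → 67.
Combining the parts gives M-67.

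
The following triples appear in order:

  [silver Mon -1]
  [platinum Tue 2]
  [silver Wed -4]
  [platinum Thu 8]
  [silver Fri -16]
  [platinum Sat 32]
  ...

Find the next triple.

[silver Sun -64]

For the metal, alternates silver ↔ platinum: silver, platinum, silver, platinum, silver, platinum → silver.
Day: Mon, Tue, Wed, Thu, Fri, Sat → Sun (runs through the weekdays Mon→Sun).
Third entry goes -1, 2, -4, 8, -16, 32 → -64 (×(-2) each step).
Putting it together: [silver Sun -64].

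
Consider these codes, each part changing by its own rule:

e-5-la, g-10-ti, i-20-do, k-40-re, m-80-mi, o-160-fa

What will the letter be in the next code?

Letter goes e, g, i, k, m, o → q (letters move forward 2 places in the alphabet).

q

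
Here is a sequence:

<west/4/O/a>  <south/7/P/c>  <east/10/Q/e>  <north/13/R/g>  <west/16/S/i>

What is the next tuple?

<south/19/T/k>

Direction: west, south, east, north, west → south (repeats west → south → east → north).
Second component: 4, 7, 10, 13, 16 → 19 (+3 each step).
First letter: letters move forward 1 place in the alphabet, so O, P, Q, R, S → T.
Second letter: letters move forward 2 places in the alphabet; a, c, e, g, i → k.
So the next tuple is <south/19/T/k>.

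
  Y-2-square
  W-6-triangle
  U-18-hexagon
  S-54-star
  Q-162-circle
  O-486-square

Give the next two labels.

M-1458-triangle then K-4374-hexagon

Letter: letters move back 2 places in the alphabet; Y, W, U, S, Q, O → M → K.
Second component: 2, 6, 18, 54, 162, 486 → 1458 → 4374 (×3 each step).
Shape: repeats square → triangle → hexagon → star → circle, so square, triangle, hexagon, star, circle, square → triangle → hexagon.
So the next two labels are M-1458-triangle and K-4374-hexagon.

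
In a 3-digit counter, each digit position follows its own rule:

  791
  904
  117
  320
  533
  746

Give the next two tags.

First digit goes 7, 9, 1, 3, 5, 7 → 9 → 1 (+2 each step, mod 10).
For the second digit, +1 each step, mod 10: 9, 0, 1, 2, 3, 4 → 5 → 6.
Third digit goes 1, 4, 7, 0, 3, 6 → 9 → 2 (+3 each step, mod 10).
So the next two tags are 959 and 162.

959, 162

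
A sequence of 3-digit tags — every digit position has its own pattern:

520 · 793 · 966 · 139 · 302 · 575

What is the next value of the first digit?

First digit — +2 each step, mod 10: 5, 7, 9, 1, 3, 5 → 7.

7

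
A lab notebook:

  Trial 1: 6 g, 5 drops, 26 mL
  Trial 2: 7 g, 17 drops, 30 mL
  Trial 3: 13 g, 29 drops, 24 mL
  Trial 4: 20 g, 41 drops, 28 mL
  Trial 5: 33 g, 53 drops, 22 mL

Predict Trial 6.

53 g, 65 drops, 26 mL

G: each term is the sum of the two before it; 6, 7, 13, 20, 33 → 53.
Drops goes 5, 17, 29, 41, 53 → 65 (+12 each step).
ML: alternating steps +4, −6, +4, −6, …; 26, 30, 24, 28, 22 → 26.
Combining the parts gives 53 g, 65 drops, 26 mL.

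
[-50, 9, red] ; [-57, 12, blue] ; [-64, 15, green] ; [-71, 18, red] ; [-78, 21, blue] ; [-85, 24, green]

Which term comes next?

For the first slot, −7 each step: -50, -57, -64, -71, -78, -85 → -92.
Second slot: +3 each step; 9, 12, 15, 18, 21, 24 → 27.
For the colour, repeats red → blue → green: red, blue, green, red, blue, green → red.
Putting it together: [-92, 27, red].

[-92, 27, red]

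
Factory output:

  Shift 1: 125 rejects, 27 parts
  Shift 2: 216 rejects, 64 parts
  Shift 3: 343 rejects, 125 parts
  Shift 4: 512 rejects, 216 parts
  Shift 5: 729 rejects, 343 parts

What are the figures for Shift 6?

For the rejects, perfect cubes: 5³, 6³, 7³, …: 125, 216, 343, 512, 729 → 1000.
Parts: perfect cubes: 3³, 4³, 5³, …; 27, 64, 125, 216, 343 → 512.
Combining the parts gives 1000 rejects, 512 parts.

1000 rejects, 512 parts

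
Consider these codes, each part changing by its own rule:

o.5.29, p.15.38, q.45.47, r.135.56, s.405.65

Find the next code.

t.1215.74

Letter goes o, p, q, r, s → t (letters move forward 1 place in the alphabet).
Second component: 5, 15, 45, 135, 405 → 1215 (×3 each step).
Third component — +9 each step: 29, 38, 47, 56, 65 → 74.
So the next code is t.1215.74.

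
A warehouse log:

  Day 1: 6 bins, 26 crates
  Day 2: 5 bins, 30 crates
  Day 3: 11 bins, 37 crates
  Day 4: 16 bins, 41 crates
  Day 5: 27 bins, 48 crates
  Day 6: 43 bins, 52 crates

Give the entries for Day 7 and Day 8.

70 bins, 59 crates; 113 bins, 63 crates

For the bins, each term is the sum of the two before it: 6, 5, 11, 16, 27, 43 → 70 → 113.
Crates — alternating steps +4, +7, +4, +7, …: 26, 30, 37, 41, 48, 52 → 59 → 63.
So the next two lines are 70 bins, 59 crates and 113 bins, 63 crates.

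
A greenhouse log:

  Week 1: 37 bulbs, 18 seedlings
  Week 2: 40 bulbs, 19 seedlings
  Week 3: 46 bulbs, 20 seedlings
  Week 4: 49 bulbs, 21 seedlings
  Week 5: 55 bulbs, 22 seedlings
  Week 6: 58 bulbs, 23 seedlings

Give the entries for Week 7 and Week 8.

Bulbs: alternating steps +3, +6, +3, +6, …; 37, 40, 46, 49, 55, 58 → 64 → 67.
For the seedlings, +1 each step: 18, 19, 20, 21, 22, 23 → 24 → 25.
So the next two records are 64 bulbs, 24 seedlings and 67 bulbs, 25 seedlings.

64 bulbs, 24 seedlings; 67 bulbs, 25 seedlings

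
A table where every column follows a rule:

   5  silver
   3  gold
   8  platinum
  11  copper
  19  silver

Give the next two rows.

For the first component, each term is the sum of the two before it: 5, 3, 8, 11, 19 → 30 → 49.
Metal — repeats silver → gold → platinum → copper: silver, gold, platinum, copper, silver → gold → platinum.
Putting the parts together: 30  gold and then 49  platinum.

30  gold; 49  platinum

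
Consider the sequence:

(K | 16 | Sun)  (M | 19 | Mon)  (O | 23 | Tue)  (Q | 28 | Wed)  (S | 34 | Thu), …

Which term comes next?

(U | 41 | Fri)

For the letter, letters move forward 2 places in the alphabet: K, M, O, Q, S → U.
Second slot: differences are 3, 4, 5, … (increasing by 1 each time), so 16, 19, 23, 28, 34 → 41.
Day: runs through the weekdays Mon→Sun; Sun, Mon, Tue, Wed, Thu → Fri.
So the next term is (U | 41 | Fri).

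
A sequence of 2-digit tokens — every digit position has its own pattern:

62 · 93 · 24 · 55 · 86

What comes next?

For the first digit, +3 each step, mod 10: 6, 9, 2, 5, 8 → 1.
Second digit goes 2, 3, 4, 5, 6 → 7 (+1 each step, mod 10).
Putting it together: 17.

17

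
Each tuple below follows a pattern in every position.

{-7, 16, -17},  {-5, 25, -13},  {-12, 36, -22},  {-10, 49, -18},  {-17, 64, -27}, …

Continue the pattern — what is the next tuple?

First coordinate — alternating steps +2, −7, +2, −7, …: -7, -5, -12, -10, -17 → -15.
For the second coordinate, perfect squares: 4², 5², 6², …: 16, 25, 36, 49, 64 → 81.
Third coordinate: alternating steps +4, −9, +4, −9, …; -17, -13, -22, -18, -27 → -23.
So the next tuple is {-15, 81, -23}.

{-15, 81, -23}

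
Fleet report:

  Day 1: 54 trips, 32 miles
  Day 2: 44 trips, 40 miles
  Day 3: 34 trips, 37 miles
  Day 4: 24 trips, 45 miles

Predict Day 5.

14 trips, 42 miles

Trips: −10 each step, so 54, 44, 34, 24 → 14.
Miles: alternating steps +8, −3, +8, −3, …; 32, 40, 37, 45 → 42.
So the next record is 14 trips, 42 miles.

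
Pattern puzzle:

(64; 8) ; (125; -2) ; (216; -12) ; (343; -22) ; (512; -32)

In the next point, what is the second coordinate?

-42

Second coordinate — −10 each step: 8, -2, -12, -22, -32 → -42.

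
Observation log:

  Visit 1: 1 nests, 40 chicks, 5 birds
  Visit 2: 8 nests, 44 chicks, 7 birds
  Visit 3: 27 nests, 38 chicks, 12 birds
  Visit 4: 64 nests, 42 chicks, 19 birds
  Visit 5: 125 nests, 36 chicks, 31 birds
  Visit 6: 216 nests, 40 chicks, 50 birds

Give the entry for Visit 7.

343 nests, 34 chicks, 81 birds

Nests: perfect cubes: 1³, 2³, 3³, …; 1, 8, 27, 64, 125, 216 → 343.
Chicks — alternating steps +4, −6, +4, −6, …: 40, 44, 38, 42, 36, 40 → 34.
Birds: 5, 7, 12, 19, 31, 50 → 81 (each term is the sum of the two before it).
So the next row is 343 nests, 34 chicks, 81 birds.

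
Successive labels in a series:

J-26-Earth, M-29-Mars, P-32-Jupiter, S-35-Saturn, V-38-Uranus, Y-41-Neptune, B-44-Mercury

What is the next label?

E-47-Venus

Letter: letters move forward 3 places in the alphabet, wrapping Z→A, so J, M, P, S, V, Y, B → E.
Second component goes 26, 29, 32, 35, 38, 41, 44 → 47 (+3 each step).
For the planet, runs through the planets Mercury→Neptune: Earth, Mars, Jupiter, Saturn, Uranus, Neptune, Mercury → Venus.
Putting it together: E-47-Venus.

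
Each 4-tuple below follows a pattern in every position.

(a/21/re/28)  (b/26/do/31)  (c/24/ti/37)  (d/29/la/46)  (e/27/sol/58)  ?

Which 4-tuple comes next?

Letter — letters move forward 1 place in the alphabet: a, b, c, d, e → f.
Second slot — alternating steps +5, −2, +5, −2, …: 21, 26, 24, 29, 27 → 32.
Note: runs backward through the solfège scale do→ti, so re, do, ti, la, sol → fa.
Fourth slot: differences are 3, 6, 9, … (increasing by 3 each time); 28, 31, 37, 46, 58 → 73.
So the next 4-tuple is (f/32/fa/73).

(f/32/fa/73)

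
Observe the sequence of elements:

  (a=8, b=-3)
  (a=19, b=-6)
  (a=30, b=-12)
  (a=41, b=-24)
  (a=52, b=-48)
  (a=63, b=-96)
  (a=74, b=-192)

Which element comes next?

A goes 8, 19, 30, 41, 52, 63, 74 → 85 (+11 each step).
B — ×2 each step: -3, -6, -12, -24, -48, -96, -192 → -384.
Combining the parts gives (a=85, b=-384).

(a=85, b=-384)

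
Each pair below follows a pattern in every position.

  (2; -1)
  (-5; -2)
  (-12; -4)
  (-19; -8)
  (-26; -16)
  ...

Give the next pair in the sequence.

(-33; -32)

First entry: −7 each step, so 2, -5, -12, -19, -26 → -33.
Second entry: ×2 each step, so -1, -2, -4, -8, -16 → -32.
Combining the parts gives (-33; -32).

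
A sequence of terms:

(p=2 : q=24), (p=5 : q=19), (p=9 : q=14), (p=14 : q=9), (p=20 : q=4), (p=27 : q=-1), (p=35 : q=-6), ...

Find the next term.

P — differences are 3, 4, 5, … (increasing by 1 each time): 2, 5, 9, 14, 20, 27, 35 → 44.
Q: −5 each step; 24, 19, 14, 9, 4, -1, -6 → -11.
So the next term is (p=44 : q=-11).

(p=44 : q=-11)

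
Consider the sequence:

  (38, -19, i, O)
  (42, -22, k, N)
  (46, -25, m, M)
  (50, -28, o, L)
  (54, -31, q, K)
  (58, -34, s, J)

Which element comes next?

(62, -37, u, I)

First entry goes 38, 42, 46, 50, 54, 58 → 62 (+4 each step).
Second entry goes -19, -22, -25, -28, -31, -34 → -37 (−3 each step).
For the first letter, letters move forward 2 places in the alphabet: i, k, m, o, q, s → u.
For the second letter, letters move back 1 place in the alphabet: O, N, M, L, K, J → I.
So the next element is (62, -37, u, I).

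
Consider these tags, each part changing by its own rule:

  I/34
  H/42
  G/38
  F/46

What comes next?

Letter — letters move back 1 place in the alphabet: I, H, G, F → E.
Second component goes 34, 42, 38, 46 → 42 (alternating steps +8, −4, +8, −4, …).
Putting it together: E/42.

E/42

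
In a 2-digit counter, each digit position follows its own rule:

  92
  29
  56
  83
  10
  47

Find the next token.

74

First digit — +3 each step, mod 10: 9, 2, 5, 8, 1, 4 → 7.
Second digit: 2, 9, 6, 3, 0, 7 → 4 (−3 each step, mod 10).
So the next token is 74.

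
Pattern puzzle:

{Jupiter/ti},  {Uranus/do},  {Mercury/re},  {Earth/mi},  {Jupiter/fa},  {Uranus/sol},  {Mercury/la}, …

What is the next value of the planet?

Planet: repeats Jupiter → Uranus → Mercury → Earth, so Jupiter, Uranus, Mercury, Earth, Jupiter, Uranus, Mercury → Earth.

Earth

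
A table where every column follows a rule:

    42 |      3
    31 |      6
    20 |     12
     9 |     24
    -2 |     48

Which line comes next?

-13  96

First component goes 42, 31, 20, 9, -2 → -13 (−11 each step).
Second component goes 3, 6, 12, 24, 48 → 96 (×2 each step).
So the next line is -13  96.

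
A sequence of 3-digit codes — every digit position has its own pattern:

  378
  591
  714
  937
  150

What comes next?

First digit — +2 each step, mod 10: 3, 5, 7, 9, 1 → 3.
Second digit: +2 each step, mod 10, so 7, 9, 1, 3, 5 → 7.
For the third digit, +3 each step, mod 10: 8, 1, 4, 7, 0 → 3.
Combining the parts gives 373.

373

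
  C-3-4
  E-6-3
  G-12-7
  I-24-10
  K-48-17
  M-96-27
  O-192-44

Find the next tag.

For the letter, letters move forward 2 places in the alphabet: C, E, G, I, K, M, O → Q.
Second component: ×2 each step; 3, 6, 12, 24, 48, 96, 192 → 384.
Third component: 4, 3, 7, 10, 17, 27, 44 → 71 (each term is the sum of the two before it).
So the next tag is Q-384-71.

Q-384-71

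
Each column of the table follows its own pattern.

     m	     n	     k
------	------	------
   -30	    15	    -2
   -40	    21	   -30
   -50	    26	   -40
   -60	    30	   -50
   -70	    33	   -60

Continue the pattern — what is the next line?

For the column m, −10 each step: -30, -40, -50, -60, -70 → -80.
For the column n, differences are 6, 5, 4, … (decreasing by 1 each time): 15, 21, 26, 30, 33 → 35.
Column k: always the previous value of the column m, so -2, -30, -40, -50, -60 → -70.
Putting it together: -80  35  -70.

-80  35  -70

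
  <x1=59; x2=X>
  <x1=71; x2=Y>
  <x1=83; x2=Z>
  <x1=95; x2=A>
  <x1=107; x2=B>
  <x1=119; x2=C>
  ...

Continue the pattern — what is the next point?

X1: +12 each step; 59, 71, 83, 95, 107, 119 → 131.
X2 goes X, Y, Z, A, B, C → D (letters move forward 1 place in the alphabet, wrapping Z→A).
So the next point is <x1=131; x2=D>.

<x1=131; x2=D>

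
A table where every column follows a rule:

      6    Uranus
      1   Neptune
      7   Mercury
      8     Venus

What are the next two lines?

15  Earth; 23  Mars

First component goes 6, 1, 7, 8 → 15 → 23 (each term is the sum of the two before it).
Planet goes Uranus, Neptune, Mercury, Venus → Earth → Mars (runs through the planets Mercury→Neptune).
Putting the parts together: 15  Earth and then 23  Mars.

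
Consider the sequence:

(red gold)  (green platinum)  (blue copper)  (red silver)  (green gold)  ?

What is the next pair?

(blue platinum)

Colour: repeats red → green → blue, so red, green, blue, red, green → blue.
For the metal, repeats gold → platinum → copper → silver: gold, platinum, copper, silver, gold → platinum.
Putting it together: (blue platinum).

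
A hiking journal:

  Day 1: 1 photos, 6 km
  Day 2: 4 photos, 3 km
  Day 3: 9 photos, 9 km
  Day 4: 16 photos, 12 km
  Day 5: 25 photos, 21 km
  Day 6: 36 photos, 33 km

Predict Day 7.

49 photos, 54 km

Photos: 1, 4, 9, 16, 25, 36 → 49 (perfect squares: 1², 2², 3², …).
Km — each term is the sum of the two before it: 6, 3, 9, 12, 21, 33 → 54.
Combining the parts gives 49 photos, 54 km.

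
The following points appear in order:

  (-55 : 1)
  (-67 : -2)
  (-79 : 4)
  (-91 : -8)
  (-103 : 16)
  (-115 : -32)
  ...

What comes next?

(-127 : 64)

First part: −12 each step; -55, -67, -79, -91, -103, -115 → -127.
Second part goes 1, -2, 4, -8, 16, -32 → 64 (×(-2) each step).
Putting it together: (-127 : 64).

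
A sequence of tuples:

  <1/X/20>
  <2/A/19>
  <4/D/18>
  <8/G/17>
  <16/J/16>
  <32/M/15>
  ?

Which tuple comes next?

First part: ×2 each step; 1, 2, 4, 8, 16, 32 → 64.
Letter — letters move forward 3 places in the alphabet, wrapping Z→A: X, A, D, G, J, M → P.
Third part — −1 each step: 20, 19, 18, 17, 16, 15 → 14.
Combining the parts gives <64/P/14>.

<64/P/14>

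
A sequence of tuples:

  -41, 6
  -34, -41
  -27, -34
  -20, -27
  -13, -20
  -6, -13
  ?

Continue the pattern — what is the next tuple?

1, -6

First entry goes -41, -34, -27, -20, -13, -6 → 1 (+7 each step).
For the second entry, always the previous value of the first entry: 6, -41, -34, -27, -20, -13 → -6.
Combining the parts gives 1, -6.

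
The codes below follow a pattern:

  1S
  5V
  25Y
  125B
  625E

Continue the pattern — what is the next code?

For the first component, ×5 each step: 1, 5, 25, 125, 625 → 3125.
Letter: letters move forward 3 places in the alphabet, wrapping Z→A, so S, V, Y, B, E → H.
Combining the parts gives 3125H.

3125H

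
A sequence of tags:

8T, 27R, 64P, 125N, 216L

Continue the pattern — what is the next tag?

343J

First component: 8, 27, 64, 125, 216 → 343 (perfect cubes: 2³, 3³, 4³, …).
Letter: letters move back 2 places in the alphabet, so T, R, P, N, L → J.
So the next tag is 343J.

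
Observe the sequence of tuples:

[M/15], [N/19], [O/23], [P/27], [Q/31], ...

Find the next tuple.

[R/35]

Letter — letters move forward 1 place in the alphabet: M, N, O, P, Q → R.
Second entry: 15, 19, 23, 27, 31 → 35 (+4 each step).
So the next tuple is [R/35].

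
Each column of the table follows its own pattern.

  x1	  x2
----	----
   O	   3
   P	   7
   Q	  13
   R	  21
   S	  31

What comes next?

T  43

Column x1: letters move forward 1 place in the alphabet, so O, P, Q, R, S → T.
Column x2: 3, 7, 13, 21, 31 → 43 (differences are 4, 6, 8, … (increasing by 2 each time)).
Putting it together: T  43.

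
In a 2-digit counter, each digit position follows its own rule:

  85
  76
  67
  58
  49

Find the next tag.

30

First digit: −1 each step, mod 10; 8, 7, 6, 5, 4 → 3.
Second digit: +1 each step, mod 10, so 5, 6, 7, 8, 9 → 0.
So the next tag is 30.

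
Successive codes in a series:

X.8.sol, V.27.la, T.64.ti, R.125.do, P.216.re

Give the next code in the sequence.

Letter goes X, V, T, R, P → N (letters move back 2 places in the alphabet).
Second component — perfect cubes: 2³, 3³, 4³, …: 8, 27, 64, 125, 216 → 343.
For the note, runs through the solfège scale do→ti: sol, la, ti, do, re → mi.
So the next code is N.343.mi.

N.343.mi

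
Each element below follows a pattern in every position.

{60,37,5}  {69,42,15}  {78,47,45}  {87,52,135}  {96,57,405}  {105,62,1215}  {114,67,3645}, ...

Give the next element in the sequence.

First component goes 60, 69, 78, 87, 96, 105, 114 → 123 (+9 each step).
Second component goes 37, 42, 47, 52, 57, 62, 67 → 72 (+5 each step).
Third component: 5, 15, 45, 135, 405, 1215, 3645 → 10935 (×3 each step).
Putting it together: {123,72,10935}.

{123,72,10935}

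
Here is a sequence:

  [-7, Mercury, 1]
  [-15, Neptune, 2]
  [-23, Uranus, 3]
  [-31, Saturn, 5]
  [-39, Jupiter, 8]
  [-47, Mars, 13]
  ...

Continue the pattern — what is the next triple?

First entry: −8 each step; -7, -15, -23, -31, -39, -47 → -55.
Planet: runs backward through the planets Mercury→Neptune, so Mercury, Neptune, Uranus, Saturn, Jupiter, Mars → Earth.
For the third entry, each term is the sum of the two before it: 1, 2, 3, 5, 8, 13 → 21.
Combining the parts gives [-55, Earth, 21].

[-55, Earth, 21]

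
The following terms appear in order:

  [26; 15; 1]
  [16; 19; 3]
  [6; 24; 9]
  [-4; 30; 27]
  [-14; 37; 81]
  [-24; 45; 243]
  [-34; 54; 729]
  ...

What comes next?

[-44; 64; 2187]

First part goes 26, 16, 6, -4, -14, -24, -34 → -44 (−10 each step).
Second part goes 15, 19, 24, 30, 37, 45, 54 → 64 (differences are 4, 5, 6, … (increasing by 1 each time)).
Third part: 1, 3, 9, 27, 81, 243, 729 → 2187 (×3 each step).
So the next term is [-44; 64; 2187].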